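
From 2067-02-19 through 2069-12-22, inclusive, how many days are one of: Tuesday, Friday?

2067-02-19 is a Saturday.
That's 1038 days from start to end, counting both.
1038 = 7 × 148 + 2, so there are 148 full weeks plus 2 extra days.
Each full week contributes 2 days from the set (Tue, Fri): 148 × 2 = 296.
The 2 extra days are Sat, Sun — none qualify.
Total: 296 + 0 = 296.

296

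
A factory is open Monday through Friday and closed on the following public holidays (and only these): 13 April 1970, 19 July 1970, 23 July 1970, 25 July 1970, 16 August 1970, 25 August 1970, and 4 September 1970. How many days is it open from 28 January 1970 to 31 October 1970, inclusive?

28 January 1970 is a Wednesday.
The range spans 277 days (inclusive of both endpoints).
277 = 7 × 39 + 4, so there are 39 full weeks plus 4 extra days.
Each full week contributes 5 weekdays (Mon–Fri): 39 × 5 = 195.
The 4 extra days are Wed, Thu, Fri, Sat — 3 of them qualify.
Total: 195 + 3 = 198.
Holidays: 13 April 1970 (Mon); 19 July 1970 (Sun); 23 July 1970 (Thu); 25 July 1970 (Sat); 16 August 1970 (Sun); 25 August 1970 (Tue); 4 September 1970 (Fri).
4 of the 7 holidays fall on weekdays; the rest are weekends and were already excluded.
Business days: 198 − 4 = 194.

194 working days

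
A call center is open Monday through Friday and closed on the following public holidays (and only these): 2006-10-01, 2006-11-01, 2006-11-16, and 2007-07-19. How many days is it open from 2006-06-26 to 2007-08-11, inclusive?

292

2006-06-26 is a Monday.
That's 412 days from start to end, counting both.
412 = 7 × 58 + 6, so there are 58 full weeks plus 6 extra days.
Each full week contributes 5 weekdays (Mon–Fri): 58 × 5 = 290.
The 6 extra days are Mon, Tue, Wed, Thu, Fri, Sat — 5 of them qualify.
Total: 290 + 5 = 295.
Holidays: 2006-10-01 (Sun); 2006-11-01 (Wed); 2006-11-16 (Thu); 2007-07-19 (Thu).
3 of the 4 holidays fall on weekdays; the rest are weekends and were already excluded.
Business days: 295 − 3 = 292.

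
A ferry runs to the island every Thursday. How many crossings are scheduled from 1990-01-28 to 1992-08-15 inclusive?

133 Thursdays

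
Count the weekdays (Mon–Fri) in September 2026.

September 1, 2026 is a Tuesday.
That's 30 days from start to end, counting both.
30 = 7 × 4 + 2, so there are 4 full weeks plus 2 extra days.
Each full week contributes 5 weekdays (Mon–Fri): 4 × 5 = 20.
The 2 extra days are Tuesday, Wednesday — 2 of them qualify.
Total: 20 + 2 = 22.

22 weekdays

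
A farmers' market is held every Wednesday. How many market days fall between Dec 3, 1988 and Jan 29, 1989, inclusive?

Dec 3, 1988 is a Saturday.
From Dec 3, 1988 to Jan 29, 1989 is 58 days inclusive.
58 = 7 × 8 + 2, so there are 8 full weeks plus 2 extra days.
Each full week contributes one Wednesday: 8 so far.
The 2 extra days are Sat, Sun — none qualify.
Total: 8 + 0 = 8.

8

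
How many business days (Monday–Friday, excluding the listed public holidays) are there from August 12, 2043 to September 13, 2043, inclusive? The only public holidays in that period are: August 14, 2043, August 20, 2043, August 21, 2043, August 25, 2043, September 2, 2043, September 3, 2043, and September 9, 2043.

August 12, 2043 is a Wednesday.
The range spans 33 days (inclusive of both endpoints).
33 = 7 × 4 + 5, so there are 4 full weeks plus 5 extra days.
Each full week contributes 5 weekdays (Mon–Fri): 4 × 5 = 20.
The 5 extra days are Wed, Thu, Fri, Sat, Sun — 3 of them qualify.
Total: 20 + 3 = 23.
Holidays: August 14, 2043 (Fri); August 20, 2043 (Thu); August 21, 2043 (Fri); August 25, 2043 (Tue); September 2, 2043 (Wed); September 3, 2043 (Thu); September 9, 2043 (Wed).
All 7 holidays fall on weekdays, so subtract 7.
Business days: 23 − 7 = 16.

16 business days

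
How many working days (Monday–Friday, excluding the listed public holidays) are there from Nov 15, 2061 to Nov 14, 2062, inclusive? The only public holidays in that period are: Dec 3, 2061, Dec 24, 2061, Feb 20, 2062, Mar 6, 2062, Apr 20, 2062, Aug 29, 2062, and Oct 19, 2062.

256

Nov 15, 2061 is a Tuesday.
That's 365 days from start to end, counting both.
365 = 7 × 52 + 1, so there are 52 full weeks plus 1 extra day.
Each full week contributes 5 weekdays (Mon–Fri): 52 × 5 = 260.
The 1 extra day is Tue — 1 of them qualifies.
Total: 260 + 1 = 261.
Holidays: Dec 3, 2061 (Sat); Dec 24, 2061 (Sat); Feb 20, 2062 (Mon); Mar 6, 2062 (Mon); Apr 20, 2062 (Thu); Aug 29, 2062 (Tue); Oct 19, 2062 (Thu).
5 of the 7 holidays fall on weekdays; the rest are weekends and were already excluded.
Business days: 261 − 5 = 256.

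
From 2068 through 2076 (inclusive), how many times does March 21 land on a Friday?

1

Day of week of March 21 in each year:
2068: Wed, 2069: Thu, 2070: Fri ✓, 2071: Sat, 2072: Mon, 2073: Tue, 2074: Wed, 2075: Thu, 2076: Sat
Fridays: 2070.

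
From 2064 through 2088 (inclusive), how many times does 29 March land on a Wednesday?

Day of week of March 29 in each year:
2064: Sat, 2065: Sun, 2066: Mon, 2067: Tue, 2068: Thu, 2069: Fri, 2070: Sat, 2071: Sun, 2072: Tue, 2073: Wed ✓, 2074: Thu, 2075: Fri, 2076: Sun, 2077: Mon, 2078: Tue, 2079: Wed ✓, 2080: Fri, 2081: Sat, 2082: Sun, 2083: Mon, 2084: Wed ✓, 2085: Thu, 2086: Fri, 2087: Sat, 2088: Mon
Wednesdays: 2073, 2079, 2084.

3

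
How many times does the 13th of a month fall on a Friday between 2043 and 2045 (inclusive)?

6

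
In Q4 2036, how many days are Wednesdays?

14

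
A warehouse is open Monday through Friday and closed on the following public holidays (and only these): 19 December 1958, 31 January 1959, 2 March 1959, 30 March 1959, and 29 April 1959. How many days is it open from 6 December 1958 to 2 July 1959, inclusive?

145

6 December 1958 is a Saturday.
The range spans 209 days (inclusive of both endpoints).
209 = 7 × 29 + 6, so there are 29 full weeks plus 6 extra days.
Each full week contributes 5 weekdays (Mon–Fri): 29 × 5 = 145.
The 6 extra days are Sat, Sun, Mon, Tue, Wed, Thu — 4 of them qualify.
Total: 145 + 4 = 149.
Holidays: 19 December 1958 (Fri); 31 January 1959 (Sat); 2 March 1959 (Mon); 30 March 1959 (Mon); 29 April 1959 (Wed).
4 of the 5 holidays fall on weekdays; the rest are weekends and were already excluded.
Business days: 149 − 4 = 145.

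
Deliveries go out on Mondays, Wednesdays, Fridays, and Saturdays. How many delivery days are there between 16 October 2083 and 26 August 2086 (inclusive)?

598

16 October 2083 is a Saturday.
From 16 October 2083 to 26 August 2086 is 1046 days inclusive.
1046 = 7 × 149 + 3, so there are 149 full weeks plus 3 extra days.
Each full week contributes 4 days from the set (Mon, Wed, Fri, Sat): 149 × 4 = 596.
The 3 extra days are Saturday, Sunday, Monday — 2 of them qualify.
Total: 596 + 2 = 598.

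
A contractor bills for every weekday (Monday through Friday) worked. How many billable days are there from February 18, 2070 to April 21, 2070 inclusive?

45

February 18, 2070 is a Tuesday.
From February 18, 2070 to April 21, 2070 is 63 days inclusive.
63 = 7 × 9, so the span is exactly 9 full weeks.
Each full week contributes 5 weekdays (Mon–Fri): 9 × 5 = 45.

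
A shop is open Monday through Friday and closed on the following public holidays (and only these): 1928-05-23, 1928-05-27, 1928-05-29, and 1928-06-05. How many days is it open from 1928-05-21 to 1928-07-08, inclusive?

32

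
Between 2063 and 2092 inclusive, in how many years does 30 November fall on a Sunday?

5

Day of week of November 30 in each year:
2063: Fri, 2064: Sun ✓, 2065: Mon, 2066: Tue, 2067: Wed, 2068: Fri, 2069: Sat, 2070: Sun ✓, 2071: Mon, 2072: Wed, 2073: Thu, 2074: Fri, 2075: Sat, 2076: Mon, 2077: Tue, 2078: Wed, 2079: Thu, 2080: Sat, 2081: Sun ✓, 2082: Mon, 2083: Tue, 2084: Thu, 2085: Fri, 2086: Sat, 2087: Sun ✓, 2088: Tue, 2089: Wed, 2090: Thu, 2091: Fri, 2092: Sun ✓
Sundays: 2064, 2070, 2081, 2087, 2092.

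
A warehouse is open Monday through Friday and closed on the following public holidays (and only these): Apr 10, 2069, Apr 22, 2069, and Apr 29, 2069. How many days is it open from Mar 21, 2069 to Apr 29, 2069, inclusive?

25

Mar 21, 2069 is a Thursday.
From Mar 21, 2069 to Apr 29, 2069 is 40 days inclusive.
40 = 7 × 5 + 5, so there are 5 full weeks plus 5 extra days.
Each full week contributes 5 weekdays (Mon–Fri): 5 × 5 = 25.
The 5 extra days are Thu, Fri, Sat, Sun, Mon — 3 of them qualify.
Total: 25 + 3 = 28.
Holidays: Apr 10, 2069 (Wed); Apr 22, 2069 (Mon); Apr 29, 2069 (Mon).
All 3 holidays fall on weekdays, so subtract 3.
Business days: 28 − 3 = 25.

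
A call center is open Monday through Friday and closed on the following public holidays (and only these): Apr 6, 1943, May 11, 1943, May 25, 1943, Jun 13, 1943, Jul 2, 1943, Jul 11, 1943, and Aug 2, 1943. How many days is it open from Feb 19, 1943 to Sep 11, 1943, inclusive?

141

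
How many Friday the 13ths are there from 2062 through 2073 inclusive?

Friday-the-13ths by year:
2062: Jan, Oct
2063: Apr, Jul
2064: Jun
2065: Feb, Mar, Nov
2066: Aug
2067: May
2068: Jan, Apr, Jul
2069: Sep, Dec
2070: Jun
2071: Feb, Mar, Nov
2072: May
2073: Jan, Oct

22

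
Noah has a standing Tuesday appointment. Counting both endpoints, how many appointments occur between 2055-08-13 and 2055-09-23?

2055-08-13 is a Friday.
That's 42 days from start to end, counting both.
42 = 7 × 6, so the span is exactly 6 full weeks.
Each full week contributes one Tuesday: 6 so far.
Total: 6.

6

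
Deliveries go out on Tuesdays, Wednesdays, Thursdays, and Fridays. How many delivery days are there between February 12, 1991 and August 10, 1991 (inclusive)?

February 12, 1991 is a Tuesday.
From February 12, 1991 to August 10, 1991 is 180 days inclusive.
180 = 7 × 25 + 5, so there are 25 full weeks plus 5 extra days.
Each full week contributes 4 days from the set (Tue, Wed, Thu, Fri): 25 × 4 = 100.
The 5 extra days are Tue, Wed, Thu, Fri, Sat — 4 of them qualify.
Total: 100 + 4 = 104.

104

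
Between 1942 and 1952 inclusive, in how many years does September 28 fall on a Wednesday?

1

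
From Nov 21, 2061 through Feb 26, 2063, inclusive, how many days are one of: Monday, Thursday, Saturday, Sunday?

265

Nov 21, 2061 is a Monday.
From Nov 21, 2061 to Feb 26, 2063 is 463 days inclusive.
463 = 7 × 66 + 1, so there are 66 full weeks plus 1 extra day.
Each full week contributes 4 days from the set (Mon, Thu, Sat, Sun): 66 × 4 = 264.
The 1 extra day is Monday — 1 of them qualifies.
Total: 264 + 1 = 265.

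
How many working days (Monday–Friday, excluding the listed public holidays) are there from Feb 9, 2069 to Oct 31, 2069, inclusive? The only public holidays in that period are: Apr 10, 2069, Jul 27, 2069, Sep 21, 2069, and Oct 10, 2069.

Feb 9, 2069 is a Saturday.
From Feb 9, 2069 to Oct 31, 2069 is 265 days inclusive.
265 = 7 × 37 + 6, so there are 37 full weeks plus 6 extra days.
Each full week contributes 5 weekdays (Mon–Fri): 37 × 5 = 185.
The 6 extra days are Saturday, Sunday, Monday, Tuesday, Wednesday, Thursday — 4 of them qualify.
Total: 185 + 4 = 189.
Holidays: Apr 10, 2069 (Wed); Jul 27, 2069 (Sat); Sep 21, 2069 (Sat); Oct 10, 2069 (Thu).
2 of the 4 holidays fall on weekdays; the rest are weekends and were already excluded.
Business days: 189 − 2 = 187.

187 working days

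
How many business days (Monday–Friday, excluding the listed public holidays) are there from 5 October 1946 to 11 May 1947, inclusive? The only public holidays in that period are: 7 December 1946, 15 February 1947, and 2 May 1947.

154 business days

5 October 1946 is a Saturday.
From 5 October 1946 to 11 May 1947 is 219 days inclusive.
219 = 7 × 31 + 2, so there are 31 full weeks plus 2 extra days.
Each full week contributes 5 weekdays (Mon–Fri): 31 × 5 = 155.
The 2 extra days are Saturday, Sunday — none qualify.
Total: 155 + 0 = 155.
Holidays: 7 December 1946 (Sat); 15 February 1947 (Sat); 2 May 1947 (Fri).
1 of the 3 holidays fall on weekdays; the rest are weekends and were already excluded.
Business days: 155 − 1 = 154.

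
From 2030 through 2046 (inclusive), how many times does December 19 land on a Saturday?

Day of week of December 19 in each year:
2030: Thu, 2031: Fri, 2032: Sun, 2033: Mon, 2034: Tue, 2035: Wed, 2036: Fri, 2037: Sat ✓, 2038: Sun, 2039: Mon, 2040: Wed, 2041: Thu, 2042: Fri, 2043: Sat ✓, 2044: Mon, 2045: Tue, 2046: Wed
Saturdays: 2037, 2043.

2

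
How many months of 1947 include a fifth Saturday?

4

A month has five Saturdays exactly when Saturday falls within its first (length − 28) days.
Jan: 31 days, starts Wed → 5 of Wed, Thu, Fri
Feb: 28 days, starts Sat → 5 of (none)
Mar: 31 days, starts Sat → 5 of Sat, Sun, Mon ✓
Apr: 30 days, starts Tue → 5 of Tue, Wed
May: 31 days, starts Thu → 5 of Thu, Fri, Sat ✓
Jun: 30 days, starts Sun → 5 of Sun, Mon
Jul: 31 days, starts Tue → 5 of Tue, Wed, Thu
Aug: 31 days, starts Fri → 5 of Fri, Sat, Sun ✓
Sep: 30 days, starts Mon → 5 of Mon, Tue
Oct: 31 days, starts Wed → 5 of Wed, Thu, Fri
Nov: 30 days, starts Sat → 5 of Sat, Sun ✓
Dec: 31 days, starts Mon → 5 of Mon, Tue, Wed
Months with five Saturdays: Mar, May, Aug, Nov.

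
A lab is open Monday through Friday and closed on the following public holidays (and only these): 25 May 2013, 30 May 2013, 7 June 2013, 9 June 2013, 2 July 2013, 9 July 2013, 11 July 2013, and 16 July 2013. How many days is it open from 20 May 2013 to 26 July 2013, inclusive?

44

20 May 2013 is a Monday.
From 20 May 2013 to 26 July 2013 is 68 days inclusive.
68 = 7 × 9 + 5, so there are 9 full weeks plus 5 extra days.
Each full week contributes 5 weekdays (Mon–Fri): 9 × 5 = 45.
The 5 extra days are Monday, Tuesday, Wednesday, Thursday, Friday — 5 of them qualify.
Total: 45 + 5 = 50.
Holidays: 25 May 2013 (Sat); 30 May 2013 (Thu); 7 June 2013 (Fri); 9 June 2013 (Sun); 2 July 2013 (Tue); 9 July 2013 (Tue); 11 July 2013 (Thu); 16 July 2013 (Tue).
6 of the 8 holidays fall on weekdays; the rest are weekends and were already excluded.
Business days: 50 − 6 = 44.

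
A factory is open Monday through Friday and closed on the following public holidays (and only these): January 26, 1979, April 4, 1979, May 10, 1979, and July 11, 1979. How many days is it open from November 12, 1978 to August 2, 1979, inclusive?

185 business days

November 12, 1978 is a Sunday.
That's 264 days from start to end, counting both.
264 = 7 × 37 + 5, so there are 37 full weeks plus 5 extra days.
Each full week contributes 5 weekdays (Mon–Fri): 37 × 5 = 185.
The 5 extra days are Sun, Mon, Tue, Wed, Thu — 4 of them qualify.
Total: 185 + 4 = 189.
Holidays: January 26, 1979 (Fri); April 4, 1979 (Wed); May 10, 1979 (Thu); July 11, 1979 (Wed).
All 4 holidays fall on weekdays, so subtract 4.
Business days: 189 − 4 = 185.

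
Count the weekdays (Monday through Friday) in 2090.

260

Jan 1, 2090 is a Sunday.
The range spans 365 days (inclusive of both endpoints).
365 = 7 × 52 + 1, so there are 52 full weeks plus 1 extra day.
Each full week contributes 5 weekdays (Mon–Fri): 52 × 5 = 260.
The 1 extra day is Sunday — none qualify.
Total: 260 + 0 = 260.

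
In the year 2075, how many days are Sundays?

1 January 2075 is a Tuesday.
That's 365 days from start to end, counting both.
365 = 7 × 52 + 1, so there are 52 full weeks plus 1 extra day.
Each full week contributes one Sunday: 52 so far.
The 1 extra day is Tuesday — none qualify.
Total: 52 + 0 = 52.

52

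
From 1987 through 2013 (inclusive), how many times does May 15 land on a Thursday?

Day of week of May 15 in each year:
1987: Fri, 1988: Sun, 1989: Mon, 1990: Tue, 1991: Wed, 1992: Fri, 1993: Sat, 1994: Sun, 1995: Mon, 1996: Wed, 1997: Thu ✓, 1998: Fri, 1999: Sat, 2000: Mon, 2001: Tue, 2002: Wed, 2003: Thu ✓, 2004: Sat, 2005: Sun, 2006: Mon, 2007: Tue, 2008: Thu ✓, 2009: Fri, 2010: Sat, 2011: Sun, 2012: Tue, 2013: Wed
Thursdays: 1997, 2003, 2008.

3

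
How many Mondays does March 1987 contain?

1987-03-01 is a Sunday.
That's 31 days from start to end, counting both.
31 = 7 × 4 + 3, so there are 4 full weeks plus 3 extra days.
Each full week contributes one Monday: 4 so far.
The 3 extra days are Sunday, Monday, Tuesday — 1 of them qualifies.
Total: 4 + 1 = 5.

5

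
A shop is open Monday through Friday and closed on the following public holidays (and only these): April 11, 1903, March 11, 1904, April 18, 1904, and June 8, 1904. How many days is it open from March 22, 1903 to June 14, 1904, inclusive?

319

March 22, 1903 is a Sunday.
That's 451 days from start to end, counting both.
451 = 7 × 64 + 3, so there are 64 full weeks plus 3 extra days.
Each full week contributes 5 weekdays (Mon–Fri): 64 × 5 = 320.
The 3 extra days are Sunday, Monday, Tuesday — 2 of them qualify.
Total: 320 + 2 = 322.
Holidays: April 11, 1903 (Sat); March 11, 1904 (Fri); April 18, 1904 (Mon); June 8, 1904 (Wed).
3 of the 4 holidays fall on weekdays; the rest are weekends and were already excluded.
Business days: 322 − 3 = 319.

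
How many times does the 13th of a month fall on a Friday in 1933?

2

The 13th falls on a Friday when the month's 13th has weekday Fri.
Jan 13 is Fri ✓; Feb 13 is Mon; Mar 13 is Mon; Apr 13 is Thu; May 13 is Sat; Jun 13 is Tue; Jul 13 is Thu; Aug 13 is Sun; Sep 13 is Wed; Oct 13 is Fri ✓; Nov 13 is Mon; Dec 13 is Wed.
Friday the 13ths: Jan, Oct.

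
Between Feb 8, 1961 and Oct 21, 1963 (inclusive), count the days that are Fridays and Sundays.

282

Feb 8, 1961 is a Wednesday.
That's 986 days from start to end, counting both.
986 = 7 × 140 + 6, so there are 140 full weeks plus 6 extra days.
Each full week contributes 2 days from the set (Fri, Sun): 140 × 2 = 280.
The 6 extra days are Wed, Thu, Fri, Sat, Sun, Mon — 2 of them qualify.
Total: 280 + 2 = 282.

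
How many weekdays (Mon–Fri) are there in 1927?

260

Jan 1, 1927 is a Saturday.
The range spans 365 days (inclusive of both endpoints).
365 = 7 × 52 + 1, so there are 52 full weeks plus 1 extra day.
Each full week contributes 5 weekdays (Mon–Fri): 52 × 5 = 260.
The 1 extra day is Saturday — none qualify.
Total: 260 + 0 = 260.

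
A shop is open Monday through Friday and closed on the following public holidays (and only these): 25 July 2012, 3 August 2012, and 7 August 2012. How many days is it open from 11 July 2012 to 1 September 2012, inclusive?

35 business days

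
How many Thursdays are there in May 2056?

4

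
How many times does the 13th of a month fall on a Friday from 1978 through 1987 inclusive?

Friday-the-13ths by year:
1978: Jan, Oct
1979: Apr, Jul
1980: Jun
1981: Feb, Mar, Nov
1982: Aug
1983: May
1984: Jan, Apr, Jul
1985: Sep, Dec
1986: Jun
1987: Feb, Mar, Nov

19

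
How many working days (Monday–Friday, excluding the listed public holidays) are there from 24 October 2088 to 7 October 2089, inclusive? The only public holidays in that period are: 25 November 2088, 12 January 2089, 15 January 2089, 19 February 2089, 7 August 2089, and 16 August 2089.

24 October 2088 is a Sunday.
That's 349 days from start to end, counting both.
349 = 7 × 49 + 6, so there are 49 full weeks plus 6 extra days.
Each full week contributes 5 weekdays (Mon–Fri): 49 × 5 = 245.
The 6 extra days are Sunday, Monday, Tuesday, Wednesday, Thursday, Friday — 5 of them qualify.
Total: 245 + 5 = 250.
Holidays: 25 November 2088 (Thu); 12 January 2089 (Wed); 15 January 2089 (Sat); 19 February 2089 (Sat); 7 August 2089 (Sun); 16 August 2089 (Tue).
3 of the 6 holidays fall on weekdays; the rest are weekends and were already excluded.
Business days: 250 − 3 = 247.

247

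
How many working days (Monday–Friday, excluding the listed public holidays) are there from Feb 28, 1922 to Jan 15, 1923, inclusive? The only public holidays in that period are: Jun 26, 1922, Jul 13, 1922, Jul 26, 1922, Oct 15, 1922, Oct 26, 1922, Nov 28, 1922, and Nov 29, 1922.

Feb 28, 1922 is a Tuesday.
That's 322 days from start to end, counting both.
322 = 7 × 46, so the span is exactly 46 full weeks.
Each full week contributes 5 weekdays (Mon–Fri): 46 × 5 = 230.
Holidays: Jun 26, 1922 (Mon); Jul 13, 1922 (Thu); Jul 26, 1922 (Wed); Oct 15, 1922 (Sun); Oct 26, 1922 (Thu); Nov 28, 1922 (Tue); Nov 29, 1922 (Wed).
6 of the 7 holidays fall on weekdays; the rest are weekends and were already excluded.
Business days: 230 − 6 = 224.

224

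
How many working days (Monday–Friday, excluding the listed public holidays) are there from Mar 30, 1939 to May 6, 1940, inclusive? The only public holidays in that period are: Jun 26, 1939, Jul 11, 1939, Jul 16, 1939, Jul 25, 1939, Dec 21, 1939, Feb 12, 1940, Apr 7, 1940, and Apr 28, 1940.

Mar 30, 1939 is a Thursday.
From Mar 30, 1939 to May 6, 1940 is 404 days inclusive.
404 = 7 × 57 + 5, so there are 57 full weeks plus 5 extra days.
Each full week contributes 5 weekdays (Mon–Fri): 57 × 5 = 285.
The 5 extra days are Thu, Fri, Sat, Sun, Mon — 3 of them qualify.
Total: 285 + 3 = 288.
Holidays: Jun 26, 1939 (Mon); Jul 11, 1939 (Tue); Jul 16, 1939 (Sun); Jul 25, 1939 (Tue); Dec 21, 1939 (Thu); Feb 12, 1940 (Mon); Apr 7, 1940 (Sun); Apr 28, 1940 (Sun).
5 of the 8 holidays fall on weekdays; the rest are weekends and were already excluded.
Business days: 288 − 5 = 283.

283 working days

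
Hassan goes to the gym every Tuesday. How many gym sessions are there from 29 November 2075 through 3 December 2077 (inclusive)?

105

29 November 2075 is a Friday.
From 29 November 2075 to 3 December 2077 is 736 days inclusive.
736 = 7 × 105 + 1, so there are 105 full weeks plus 1 extra day.
Each full week contributes one Tuesday: 105 so far.
The 1 extra day is Friday — none qualify.
Total: 105 + 0 = 105.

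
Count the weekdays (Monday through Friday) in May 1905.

23

1905-05-01 is a Monday.
From 1905-05-01 to 1905-05-31 is 31 days inclusive.
31 = 7 × 4 + 3, so there are 4 full weeks plus 3 extra days.
Each full week contributes 5 weekdays (Mon–Fri): 4 × 5 = 20.
The 3 extra days are Mon, Tue, Wed — 3 of them qualify.
Total: 20 + 3 = 23.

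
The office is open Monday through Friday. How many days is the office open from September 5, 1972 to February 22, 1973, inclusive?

September 5, 1972 is a Tuesday.
From September 5, 1972 to February 22, 1973 is 171 days inclusive.
171 = 7 × 24 + 3, so there are 24 full weeks plus 3 extra days.
Each full week contributes 5 weekdays (Mon–Fri): 24 × 5 = 120.
The 3 extra days are Tuesday, Wednesday, Thursday — 3 of them qualify.
Total: 120 + 3 = 123.

123 weekdays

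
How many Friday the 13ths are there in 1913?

The 13th falls on a Friday when the month's 13th has weekday Fri.
Jan 13 is Mon; Feb 13 is Thu; Mar 13 is Thu; Apr 13 is Sun; May 13 is Tue; Jun 13 is Fri ✓; Jul 13 is Sun; Aug 13 is Wed; Sep 13 is Sat; Oct 13 is Mon; Nov 13 is Thu; Dec 13 is Sat.
Friday the 13ths: Jun.

1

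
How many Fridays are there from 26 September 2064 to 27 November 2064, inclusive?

26 September 2064 is a Friday.
The range spans 63 days (inclusive of both endpoints).
63 = 7 × 9, so the span is exactly 9 full weeks.
Each full week contributes one Friday: 9 so far.

9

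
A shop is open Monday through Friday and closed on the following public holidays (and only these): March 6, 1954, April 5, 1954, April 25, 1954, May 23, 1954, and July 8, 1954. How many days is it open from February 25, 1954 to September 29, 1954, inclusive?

153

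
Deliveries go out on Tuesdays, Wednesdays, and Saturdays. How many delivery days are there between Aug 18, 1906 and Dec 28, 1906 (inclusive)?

Aug 18, 1906 is a Saturday.
From Aug 18, 1906 to Dec 28, 1906 is 133 days inclusive.
133 = 7 × 19, so the span is exactly 19 full weeks.
Each full week contributes 3 days from the set (Tue, Wed, Sat): 19 × 3 = 57.

57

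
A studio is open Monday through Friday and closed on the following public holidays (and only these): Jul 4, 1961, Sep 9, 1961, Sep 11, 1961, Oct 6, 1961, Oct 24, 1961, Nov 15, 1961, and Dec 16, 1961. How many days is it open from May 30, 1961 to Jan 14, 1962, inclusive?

May 30, 1961 is a Tuesday.
That's 230 days from start to end, counting both.
230 = 7 × 32 + 6, so there are 32 full weeks plus 6 extra days.
Each full week contributes 5 weekdays (Mon–Fri): 32 × 5 = 160.
The 6 extra days are Tue, Wed, Thu, Fri, Sat, Sun — 4 of them qualify.
Total: 160 + 4 = 164.
Holidays: Jul 4, 1961 (Tue); Sep 9, 1961 (Sat); Sep 11, 1961 (Mon); Oct 6, 1961 (Fri); Oct 24, 1961 (Tue); Nov 15, 1961 (Wed); Dec 16, 1961 (Sat).
5 of the 7 holidays fall on weekdays; the rest are weekends and were already excluded.
Business days: 164 − 5 = 159.

159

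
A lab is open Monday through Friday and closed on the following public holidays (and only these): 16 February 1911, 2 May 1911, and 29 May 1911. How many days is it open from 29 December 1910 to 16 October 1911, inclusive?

205 working days

29 December 1910 is a Thursday.
The range spans 292 days (inclusive of both endpoints).
292 = 7 × 41 + 5, so there are 41 full weeks plus 5 extra days.
Each full week contributes 5 weekdays (Mon–Fri): 41 × 5 = 205.
The 5 extra days are Thursday, Friday, Saturday, Sunday, Monday — 3 of them qualify.
Total: 205 + 3 = 208.
Holidays: 16 February 1911 (Thu); 2 May 1911 (Tue); 29 May 1911 (Mon).
All 3 holidays fall on weekdays, so subtract 3.
Business days: 208 − 3 = 205.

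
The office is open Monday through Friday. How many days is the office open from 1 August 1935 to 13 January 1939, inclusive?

1 August 1935 is a Thursday.
That's 1262 days from start to end, counting both.
1262 = 7 × 180 + 2, so there are 180 full weeks plus 2 extra days.
Each full week contributes 5 weekdays (Mon–Fri): 180 × 5 = 900.
The 2 extra days are Thu, Fri — 2 of them qualify.
Total: 900 + 2 = 902.

902 weekdays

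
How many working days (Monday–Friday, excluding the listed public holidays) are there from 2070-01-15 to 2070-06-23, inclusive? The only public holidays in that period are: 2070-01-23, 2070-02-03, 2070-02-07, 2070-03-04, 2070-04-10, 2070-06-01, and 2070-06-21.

109 working days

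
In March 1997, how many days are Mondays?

March 1, 1997 is a Saturday.
The range spans 31 days (inclusive of both endpoints).
31 = 7 × 4 + 3, so there are 4 full weeks plus 3 extra days.
Each full week contributes one Monday: 4 so far.
The 3 extra days are Saturday, Sunday, Monday — 1 of them qualifies.
Total: 4 + 1 = 5.

5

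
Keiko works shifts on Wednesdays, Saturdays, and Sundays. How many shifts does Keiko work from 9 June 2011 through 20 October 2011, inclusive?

57

9 June 2011 is a Thursday.
From 9 June 2011 to 20 October 2011 is 134 days inclusive.
134 = 7 × 19 + 1, so there are 19 full weeks plus 1 extra day.
Each full week contributes 3 days from the set (Wed, Sat, Sun): 19 × 3 = 57.
The 1 extra day is Thu — none qualify.
Total: 57 + 0 = 57.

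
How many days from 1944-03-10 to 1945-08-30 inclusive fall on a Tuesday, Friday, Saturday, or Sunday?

1944-03-10 is a Friday.
That's 539 days from start to end, counting both.
539 = 7 × 77, so the span is exactly 77 full weeks.
Each full week contributes 4 days from the set (Tue, Fri, Sat, Sun): 77 × 4 = 308.

308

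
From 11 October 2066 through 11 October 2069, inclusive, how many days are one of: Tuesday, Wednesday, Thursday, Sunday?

627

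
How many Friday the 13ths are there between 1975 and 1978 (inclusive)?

Friday-the-13ths by year:
1975: Jun
1976: Feb, Aug
1977: May
1978: Jan, Oct

6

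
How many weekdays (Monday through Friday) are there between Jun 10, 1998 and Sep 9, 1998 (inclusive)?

Jun 10, 1998 is a Wednesday.
The range spans 92 days (inclusive of both endpoints).
92 = 7 × 13 + 1, so there are 13 full weeks plus 1 extra day.
Each full week contributes 5 weekdays (Mon–Fri): 13 × 5 = 65.
The 1 extra day is Wed — 1 of them qualifies.
Total: 65 + 1 = 66.

66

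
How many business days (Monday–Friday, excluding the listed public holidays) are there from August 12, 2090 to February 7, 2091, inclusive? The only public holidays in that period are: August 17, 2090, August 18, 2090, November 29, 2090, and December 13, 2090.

124 business days

August 12, 2090 is a Saturday.
The range spans 180 days (inclusive of both endpoints).
180 = 7 × 25 + 5, so there are 25 full weeks plus 5 extra days.
Each full week contributes 5 weekdays (Mon–Fri): 25 × 5 = 125.
The 5 extra days are Saturday, Sunday, Monday, Tuesday, Wednesday — 3 of them qualify.
Total: 125 + 3 = 128.
Holidays: August 17, 2090 (Thu); August 18, 2090 (Fri); November 29, 2090 (Wed); December 13, 2090 (Wed).
All 4 holidays fall on weekdays, so subtract 4.
Business days: 128 − 4 = 124.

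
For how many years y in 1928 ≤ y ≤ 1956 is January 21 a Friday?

Day of week of January 21 in each year:
1928: Sat, 1929: Mon, 1930: Tue, 1931: Wed, 1932: Thu, 1933: Sat, 1934: Sun, 1935: Mon, 1936: Tue, 1937: Thu, 1938: Fri ✓, 1939: Sat, 1940: Sun, 1941: Tue, 1942: Wed, 1943: Thu, 1944: Fri ✓, 1945: Sun, 1946: Mon, 1947: Tue, 1948: Wed, 1949: Fri ✓, 1950: Sat, 1951: Sun, 1952: Mon, 1953: Wed, 1954: Thu, 1955: Fri ✓, 1956: Sat
Fridays: 1938, 1944, 1949, 1955.

4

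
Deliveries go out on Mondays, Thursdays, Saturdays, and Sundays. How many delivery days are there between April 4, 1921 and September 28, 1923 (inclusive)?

518

April 4, 1921 is a Monday.
From April 4, 1921 to September 28, 1923 is 908 days inclusive.
908 = 7 × 129 + 5, so there are 129 full weeks plus 5 extra days.
Each full week contributes 4 days from the set (Mon, Thu, Sat, Sun): 129 × 4 = 516.
The 5 extra days are Mon, Tue, Wed, Thu, Fri — 2 of them qualify.
Total: 516 + 2 = 518.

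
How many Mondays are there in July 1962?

5

July 1, 1962 is a Sunday.
From July 1, 1962 to July 31, 1962 is 31 days inclusive.
31 = 7 × 4 + 3, so there are 4 full weeks plus 3 extra days.
Each full week contributes one Monday: 4 so far.
The 3 extra days are Sun, Mon, Tue — 1 of them qualifies.
Total: 4 + 1 = 5.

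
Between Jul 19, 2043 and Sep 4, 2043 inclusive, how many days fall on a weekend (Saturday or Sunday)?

13

Jul 19, 2043 is a Sunday.
From Jul 19, 2043 to Sep 4, 2043 is 48 days inclusive.
48 = 7 × 6 + 6, so there are 6 full weeks plus 6 extra days.
Each full week contributes 2 weekend days (Sat, Sun): 6 × 2 = 12.
The 6 extra days are Sun, Mon, Tue, Wed, Thu, Fri — 1 of them qualifies.
Total: 12 + 1 = 13.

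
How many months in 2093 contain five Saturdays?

4

A month has five Saturdays exactly when Saturday falls within its first (length − 28) days.
Jan: 31 days, starts Thu → 5 of Thu, Fri, Sat ✓
Feb: 28 days, starts Sun → 5 of (none)
Mar: 31 days, starts Sun → 5 of Sun, Mon, Tue
Apr: 30 days, starts Wed → 5 of Wed, Thu
May: 31 days, starts Fri → 5 of Fri, Sat, Sun ✓
Jun: 30 days, starts Mon → 5 of Mon, Tue
Jul: 31 days, starts Wed → 5 of Wed, Thu, Fri
Aug: 31 days, starts Sat → 5 of Sat, Sun, Mon ✓
Sep: 30 days, starts Tue → 5 of Tue, Wed
Oct: 31 days, starts Thu → 5 of Thu, Fri, Sat ✓
Nov: 30 days, starts Sun → 5 of Sun, Mon
Dec: 31 days, starts Tue → 5 of Tue, Wed, Thu
Months with five Saturdays: Jan, May, Aug, Oct.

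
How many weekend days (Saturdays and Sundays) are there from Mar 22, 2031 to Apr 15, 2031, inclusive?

8

Mar 22, 2031 is a Saturday.
That's 25 days from start to end, counting both.
25 = 7 × 3 + 4, so there are 3 full weeks plus 4 extra days.
Each full week contributes 2 weekend days (Sat, Sun): 3 × 2 = 6.
The 4 extra days are Sat, Sun, Mon, Tue — 2 of them qualify.
Total: 6 + 2 = 8.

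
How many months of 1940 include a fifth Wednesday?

A month has five Wednesdays exactly when Wednesday falls within its first (length − 28) days.
Jan: 31 days, starts Mon → 5 of Mon, Tue, Wed ✓
Feb: 29 days, starts Thu → 5 of Thu
Mar: 31 days, starts Fri → 5 of Fri, Sat, Sun
Apr: 30 days, starts Mon → 5 of Mon, Tue
May: 31 days, starts Wed → 5 of Wed, Thu, Fri ✓
Jun: 30 days, starts Sat → 5 of Sat, Sun
Jul: 31 days, starts Mon → 5 of Mon, Tue, Wed ✓
Aug: 31 days, starts Thu → 5 of Thu, Fri, Sat
Sep: 30 days, starts Sun → 5 of Sun, Mon
Oct: 31 days, starts Tue → 5 of Tue, Wed, Thu ✓
Nov: 30 days, starts Fri → 5 of Fri, Sat
Dec: 31 days, starts Sun → 5 of Sun, Mon, Tue
Months with five Wednesdays: Jan, May, Jul, Oct.

4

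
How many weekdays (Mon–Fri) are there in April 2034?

1 April 2034 is a Saturday.
That's 30 days from start to end, counting both.
30 = 7 × 4 + 2, so there are 4 full weeks plus 2 extra days.
Each full week contributes 5 weekdays (Mon–Fri): 4 × 5 = 20.
The 2 extra days are Sat, Sun — none qualify.
Total: 20 + 0 = 20.

20 weekdays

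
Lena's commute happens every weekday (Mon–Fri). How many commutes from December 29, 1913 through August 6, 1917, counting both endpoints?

December 29, 1913 is a Monday.
From December 29, 1913 to August 6, 1917 is 1317 days inclusive.
1317 = 7 × 188 + 1, so there are 188 full weeks plus 1 extra day.
Each full week contributes 5 weekdays (Mon–Fri): 188 × 5 = 940.
The 1 extra day is Mon — 1 of them qualifies.
Total: 940 + 1 = 941.

941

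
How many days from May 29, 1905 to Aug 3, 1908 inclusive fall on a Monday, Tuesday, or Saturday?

499

May 29, 1905 is a Monday.
The range spans 1163 days (inclusive of both endpoints).
1163 = 7 × 166 + 1, so there are 166 full weeks plus 1 extra day.
Each full week contributes 3 days from the set (Mon, Tue, Sat): 166 × 3 = 498.
The 1 extra day is Monday — 1 of them qualifies.
Total: 498 + 1 = 499.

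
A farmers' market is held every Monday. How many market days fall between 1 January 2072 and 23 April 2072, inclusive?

1 January 2072 is a Friday.
From 1 January 2072 to 23 April 2072 is 114 days inclusive.
114 = 7 × 16 + 2, so there are 16 full weeks plus 2 extra days.
Each full week contributes one Monday: 16 so far.
The 2 extra days are Fri, Sat — none qualify.
Total: 16 + 0 = 16.

16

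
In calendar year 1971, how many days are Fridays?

53

Jan 1, 1971 is a Friday.
From Jan 1, 1971 to Dec 31, 1971 is 365 days inclusive.
365 = 7 × 52 + 1, so there are 52 full weeks plus 1 extra day.
Each full week contributes one Friday: 52 so far.
The 1 extra day is Fri — 1 of them qualifies.
Total: 52 + 1 = 53.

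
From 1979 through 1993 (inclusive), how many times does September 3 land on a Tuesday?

Day of week of September 3 in each year:
1979: Mon, 1980: Wed, 1981: Thu, 1982: Fri, 1983: Sat, 1984: Mon, 1985: Tue ✓, 1986: Wed, 1987: Thu, 1988: Sat, 1989: Sun, 1990: Mon, 1991: Tue ✓, 1992: Thu, 1993: Fri
Tuesdays: 1985, 1991.

2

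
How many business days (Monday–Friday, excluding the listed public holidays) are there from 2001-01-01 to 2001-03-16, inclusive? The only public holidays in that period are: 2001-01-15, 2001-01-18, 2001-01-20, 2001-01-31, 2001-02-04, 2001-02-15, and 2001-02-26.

50

2001-01-01 is a Monday.
From 2001-01-01 to 2001-03-16 is 75 days inclusive.
75 = 7 × 10 + 5, so there are 10 full weeks plus 5 extra days.
Each full week contributes 5 weekdays (Mon–Fri): 10 × 5 = 50.
The 5 extra days are Mon, Tue, Wed, Thu, Fri — 5 of them qualify.
Total: 50 + 5 = 55.
Holidays: 2001-01-15 (Mon); 2001-01-18 (Thu); 2001-01-20 (Sat); 2001-01-31 (Wed); 2001-02-04 (Sun); 2001-02-15 (Thu); 2001-02-26 (Mon).
5 of the 7 holidays fall on weekdays; the rest are weekends and were already excluded.
Business days: 55 − 5 = 50.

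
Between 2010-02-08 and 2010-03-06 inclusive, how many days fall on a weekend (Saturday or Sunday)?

2010-02-08 is a Monday.
The range spans 27 days (inclusive of both endpoints).
27 = 7 × 3 + 6, so there are 3 full weeks plus 6 extra days.
Each full week contributes 2 weekend days (Sat, Sun): 3 × 2 = 6.
The 6 extra days are Monday, Tuesday, Wednesday, Thursday, Friday, Saturday — 1 of them qualifies.
Total: 6 + 1 = 7.

7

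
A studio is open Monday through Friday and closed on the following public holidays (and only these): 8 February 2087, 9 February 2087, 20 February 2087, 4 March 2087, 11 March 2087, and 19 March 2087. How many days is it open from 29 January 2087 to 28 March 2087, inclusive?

29 January 2087 is a Wednesday.
That's 59 days from start to end, counting both.
59 = 7 × 8 + 3, so there are 8 full weeks plus 3 extra days.
Each full week contributes 5 weekdays (Mon–Fri): 8 × 5 = 40.
The 3 extra days are Wednesday, Thursday, Friday — 3 of them qualify.
Total: 40 + 3 = 43.
Holidays: 8 February 2087 (Sat); 9 February 2087 (Sun); 20 February 2087 (Thu); 4 March 2087 (Tue); 11 March 2087 (Tue); 19 March 2087 (Wed).
4 of the 6 holidays fall on weekdays; the rest are weekends and were already excluded.
Business days: 43 − 4 = 39.

39 business days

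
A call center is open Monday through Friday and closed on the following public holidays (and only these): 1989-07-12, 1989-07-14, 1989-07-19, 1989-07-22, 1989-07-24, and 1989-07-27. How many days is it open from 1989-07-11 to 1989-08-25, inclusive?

29 business days

1989-07-11 is a Tuesday.
The range spans 46 days (inclusive of both endpoints).
46 = 7 × 6 + 4, so there are 6 full weeks plus 4 extra days.
Each full week contributes 5 weekdays (Mon–Fri): 6 × 5 = 30.
The 4 extra days are Tue, Wed, Thu, Fri — 4 of them qualify.
Total: 30 + 4 = 34.
Holidays: 1989-07-12 (Wed); 1989-07-14 (Fri); 1989-07-19 (Wed); 1989-07-22 (Sat); 1989-07-24 (Mon); 1989-07-27 (Thu).
5 of the 6 holidays fall on weekdays; the rest are weekends and were already excluded.
Business days: 34 − 5 = 29.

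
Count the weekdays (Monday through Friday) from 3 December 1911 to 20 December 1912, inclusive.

275

3 December 1911 is a Sunday.
From 3 December 1911 to 20 December 1912 is 384 days inclusive.
384 = 7 × 54 + 6, so there are 54 full weeks plus 6 extra days.
Each full week contributes 5 weekdays (Mon–Fri): 54 × 5 = 270.
The 6 extra days are Sun, Mon, Tue, Wed, Thu, Fri — 5 of them qualify.
Total: 270 + 5 = 275.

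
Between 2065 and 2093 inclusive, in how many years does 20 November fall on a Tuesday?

4

Day of week of November 20 in each year:
2065: Fri, 2066: Sat, 2067: Sun, 2068: Tue ✓, 2069: Wed, 2070: Thu, 2071: Fri, 2072: Sun, 2073: Mon, 2074: Tue ✓, 2075: Wed, 2076: Fri, 2077: Sat, 2078: Sun, 2079: Mon, 2080: Wed, 2081: Thu, 2082: Fri, 2083: Sat, 2084: Mon, 2085: Tue ✓, 2086: Wed, 2087: Thu, 2088: Sat, 2089: Sun, 2090: Mon, 2091: Tue ✓, 2092: Thu, 2093: Fri
Tuesdays: 2068, 2074, 2085, 2091.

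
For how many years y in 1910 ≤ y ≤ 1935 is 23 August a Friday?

Day of week of August 23 in each year:
1910: Tue, 1911: Wed, 1912: Fri ✓, 1913: Sat, 1914: Sun, 1915: Mon, 1916: Wed, 1917: Thu, 1918: Fri ✓, 1919: Sat, 1920: Mon, 1921: Tue, 1922: Wed, 1923: Thu, 1924: Sat, 1925: Sun, 1926: Mon, 1927: Tue, 1928: Thu, 1929: Fri ✓, 1930: Sat, 1931: Sun, 1932: Tue, 1933: Wed, 1934: Thu, 1935: Fri ✓
Fridays: 1912, 1918, 1929, 1935.

4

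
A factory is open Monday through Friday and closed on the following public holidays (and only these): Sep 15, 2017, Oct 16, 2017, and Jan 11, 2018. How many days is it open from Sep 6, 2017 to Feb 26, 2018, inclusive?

121

Sep 6, 2017 is a Wednesday.
The range spans 174 days (inclusive of both endpoints).
174 = 7 × 24 + 6, so there are 24 full weeks plus 6 extra days.
Each full week contributes 5 weekdays (Mon–Fri): 24 × 5 = 120.
The 6 extra days are Wednesday, Thursday, Friday, Saturday, Sunday, Monday — 4 of them qualify.
Total: 120 + 4 = 124.
Holidays: Sep 15, 2017 (Fri); Oct 16, 2017 (Mon); Jan 11, 2018 (Thu).
All 3 holidays fall on weekdays, so subtract 3.
Business days: 124 − 3 = 121.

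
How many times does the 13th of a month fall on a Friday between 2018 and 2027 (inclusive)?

17

Friday-the-13ths by year:
2018: Apr, Jul
2019: Sep, Dec
2020: Mar, Nov
2021: Aug
2022: May
2023: Jan, Oct
2024: Sep, Dec
2025: Jun
2026: Feb, Mar, Nov
2027: Aug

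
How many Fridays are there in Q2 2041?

April 1, 2041 is a Monday.
From April 1, 2041 to June 30, 2041 is 91 days inclusive.
91 = 7 × 13, so the span is exactly 13 full weeks.
Each full week contributes one Friday: 13 so far.
Total: 13.

13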